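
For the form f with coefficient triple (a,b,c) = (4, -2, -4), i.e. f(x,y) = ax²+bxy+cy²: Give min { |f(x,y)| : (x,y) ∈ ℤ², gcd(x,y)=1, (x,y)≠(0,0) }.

descent: ρ → (-4,2,4)  [lands on river]
river: ρ → (4,6,-2)
river: ρ → (-2,6,4)
river: ρ → (4,2,-4)
river: ρ → (-4,6,2)
river: ρ → (2,6,-4)
closes: descent 1, river 6
min |a| on river = 2

2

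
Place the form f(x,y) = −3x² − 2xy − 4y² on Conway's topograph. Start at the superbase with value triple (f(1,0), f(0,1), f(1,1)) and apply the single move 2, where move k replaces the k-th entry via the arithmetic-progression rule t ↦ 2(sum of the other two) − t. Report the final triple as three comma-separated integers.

start (-3,-4,-9) = (f(1,0),f(0,1),f(1,1))
replace slot 2: 2·((-3)+(-9)) − (-4) = -20 → (-3,-20,-9)

-3,-20,-9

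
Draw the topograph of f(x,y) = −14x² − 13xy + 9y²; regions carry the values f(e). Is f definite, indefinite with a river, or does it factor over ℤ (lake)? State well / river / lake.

D = b²−4ac = (-13)² − 4·(-14)·9 = 673
D > 0 non-square ⇒ indefinite ⇒ periodic river

river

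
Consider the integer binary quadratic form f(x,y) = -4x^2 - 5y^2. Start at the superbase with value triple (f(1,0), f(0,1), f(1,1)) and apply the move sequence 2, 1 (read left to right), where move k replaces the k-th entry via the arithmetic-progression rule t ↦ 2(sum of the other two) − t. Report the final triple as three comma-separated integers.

start (-4,-5,-9) = (f(1,0),f(0,1),f(1,1))
replace slot 2: 2·((-4)+(-9)) − (-5) = -21 → (-4,-21,-9)
replace slot 1: 2·((-21)+(-9)) − (-4) = -56 → (-56,-21,-9)

-56,-21,-9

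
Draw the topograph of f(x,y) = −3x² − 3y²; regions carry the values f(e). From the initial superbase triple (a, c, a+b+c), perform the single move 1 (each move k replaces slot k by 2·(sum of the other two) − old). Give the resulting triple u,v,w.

start (-3,-3,-6) = (f(1,0),f(0,1),f(1,1))
replace slot 1: 2·((-3)+(-6)) − (-3) = -15 → (-15,-3,-6)

-15,-3,-6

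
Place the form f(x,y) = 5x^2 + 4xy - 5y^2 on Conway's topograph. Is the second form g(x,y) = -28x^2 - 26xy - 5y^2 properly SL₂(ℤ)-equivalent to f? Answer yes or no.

D₁ = 116, D₂ = 116
river cycle of f (length 10): (-5, 6, 4), (4, 10, -1), (-1, 10, 4), (4, 6, -5), (-5, 4, 5), (5, 6, -4), (-4, 10, 1), (1, 10, -4), (-4, 6, 5), (5, 4, -5)
river cycle of g (length 10): (-5, 6, 4), (4, 10, -1), (-1, 10, 4), (4, 6, -5), (-5, 4, 5), (5, 6, -4), (-4, 10, 1), (1, 10, -4), (-4, 6, 5), (5, 4, -5)
cycles coincide ⇒ equivalent

yes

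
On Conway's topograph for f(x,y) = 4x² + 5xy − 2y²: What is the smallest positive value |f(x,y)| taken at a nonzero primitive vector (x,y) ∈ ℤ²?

river: ρ → (-2,7,1)
river: ρ → (1,7,-2)
river: ρ → (-2,5,4)
river: ρ → (4,3,-3)
river: ρ → (-3,3,4)
river: ρ → (4,5,-2)
closes: descent 0, river 6
min |a| on river = 1

1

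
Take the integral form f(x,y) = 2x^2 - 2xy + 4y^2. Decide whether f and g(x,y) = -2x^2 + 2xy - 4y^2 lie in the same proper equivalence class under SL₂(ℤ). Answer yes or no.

D₁ = -28, D₂ = -28
f: translate: b→2 (≡-2 mod 4), so (2,-2,4)→(2,2,4)
f: reduced (well bottom): (2,2,4) with a≤c, −a<b≤a
g is negative-definite; reduce −g:
−g: translate: b→2 (≡-2 mod 4), so (2,-2,4)→(2,2,4)
−g: reduced (well bottom): (2,2,4) with a≤c, −a<b≤a
flip sign back: reduced form of g is (-2,-2,-4)
reduced forms (2, 2, 4) vs (-2, -2, -4) ⇒ inequivalent

no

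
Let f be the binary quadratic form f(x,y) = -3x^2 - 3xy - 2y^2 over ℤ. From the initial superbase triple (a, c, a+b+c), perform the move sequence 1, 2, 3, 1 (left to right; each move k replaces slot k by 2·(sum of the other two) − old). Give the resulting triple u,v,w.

start (-3,-2,-8) = (f(1,0),f(0,1),f(1,1))
replace slot 1: 2·((-2)+(-8)) − (-3) = -17 → (-17,-2,-8)
replace slot 2: 2·((-17)+(-8)) − (-2) = -48 → (-17,-48,-8)
replace slot 3: 2·((-17)+(-48)) − (-8) = -122 → (-17,-48,-122)
replace slot 1: 2·((-48)+(-122)) − (-17) = -323 → (-323,-48,-122)

-323,-48,-122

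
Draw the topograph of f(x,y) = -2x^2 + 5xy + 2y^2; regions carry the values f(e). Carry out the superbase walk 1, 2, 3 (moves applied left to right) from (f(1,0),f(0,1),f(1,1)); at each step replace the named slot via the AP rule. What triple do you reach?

start (-2,2,5) = (f(1,0),f(0,1),f(1,1))
replace slot 1: 2·(2+5) − (-2) = 16 → (16,2,5)
replace slot 2: 2·(16+5) − 2 = 40 → (16,40,5)
replace slot 3: 2·(16+40) − 5 = 107 → (16,40,107)

16,40,107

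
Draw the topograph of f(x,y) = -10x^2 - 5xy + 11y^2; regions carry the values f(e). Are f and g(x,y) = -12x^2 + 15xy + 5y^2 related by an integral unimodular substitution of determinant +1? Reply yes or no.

D₁ = 465, D₂ = 465
river cycle of f (length 10): (11, 5, -10), (-10, 15, 6), (6, 21, -1), (-1, 21, 6), (6, 15, -10), (-10, 5, 11), (11, 17, -4), (-4, 15, 15), (15, 15, -4), (-4, 17, 11)
river cycle of g (length 10): (5, 15, -12), (-12, 9, 8), (8, 7, -13), (-13, 19, 2), (2, 21, -3), (-3, 21, 2), (2, 19, -13), (-13, 7, 8), (8, 9, -12), (-12, 15, 5)
cycles differ ⇒ inequivalent

no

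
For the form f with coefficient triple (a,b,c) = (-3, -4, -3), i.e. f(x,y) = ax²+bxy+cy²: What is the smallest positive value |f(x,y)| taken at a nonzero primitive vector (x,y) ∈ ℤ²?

translate: b→-2 (≡4 mod 6), so (3,4,3)→(3,-2,2)
flip: (3,-2,2)→(2,2,3)
reduced (well bottom): (2,2,3) with a≤c, −a<b≤a
well minimum |f| = |-2| = 2 (negative-definite)

2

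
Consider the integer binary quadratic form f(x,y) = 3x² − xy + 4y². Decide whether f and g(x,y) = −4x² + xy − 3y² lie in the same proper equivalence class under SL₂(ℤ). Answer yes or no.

D₁ = -47, D₂ = -47
f: reduced (well bottom): (3,-1,4) with a≤c, −a<b≤a
g is negative-definite; reduce −g:
−g: flip: (4,-1,3)→(3,1,4)
−g: reduced (well bottom): (3,1,4) with a≤c, −a<b≤a
flip sign back: reduced form of g is (-3,-1,-4)
reduced forms (3, -1, 4) vs (-3, -1, -4) ⇒ inequivalent

no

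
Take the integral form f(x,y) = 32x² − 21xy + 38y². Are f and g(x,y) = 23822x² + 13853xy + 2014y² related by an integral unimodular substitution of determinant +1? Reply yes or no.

D₁ = -4423, D₂ = -4423
f: reduced (well bottom): (32,-21,38) with a≤c, −a<b≤a
g: flip: (23822,13853,2014)→(2014,-13853,23822)
g: translate: b→-1769 (≡-13853 mod 4028), so (2014,-13853,23822)→(2014,-1769,389)
g: flip: (2014,-1769,389)→(389,1769,2014)
g: translate: b→213 (≡1769 mod 778), so (389,1769,2014)→(389,213,32)
g: flip: (389,213,32)→(32,-213,389)
g: translate: b→-21 (≡-213 mod 64), so (32,-213,389)→(32,-21,38)
g: reduced (well bottom): (32,-21,38) with a≤c, −a<b≤a
reduced forms (32, -21, 38) vs (32, -21, 38) ⇒ equivalent

yes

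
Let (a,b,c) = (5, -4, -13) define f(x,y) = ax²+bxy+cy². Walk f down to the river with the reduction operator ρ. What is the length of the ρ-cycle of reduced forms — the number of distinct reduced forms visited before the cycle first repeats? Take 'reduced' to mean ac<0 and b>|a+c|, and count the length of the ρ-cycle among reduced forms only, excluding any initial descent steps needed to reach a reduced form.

D = 276, ⌊√D⌋ = 16
descent: ρ → (-13,4,5)
descent: ρ → (5,16,-1)  [lands on river]
river: ρ → (-1,16,5)
river: ρ → (5,14,-4)
river: ρ → (-4,10,11)
river: ρ → (11,12,-3)
river: ρ → (-3,12,11)
river: ρ → (11,10,-4)
river: ρ → (-4,14,5)
ρ-cycle length = 8 (tail of 2 descent steps not counted)

8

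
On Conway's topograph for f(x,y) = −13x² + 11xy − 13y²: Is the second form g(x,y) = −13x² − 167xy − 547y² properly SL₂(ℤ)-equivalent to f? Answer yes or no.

D₁ = -555, D₂ = -555
f is negative-definite; reduce −f:
−f: flip: (13,-11,13)→(13,11,13)
−f: reduced (well bottom): (13,11,13) with a≤c, −a<b≤a
flip sign back: reduced form of f is (-13,-11,-13)
g is negative-definite; reduce −g:
−g: translate: b→11 (≡167 mod 26), so (13,167,547)→(13,11,13)
−g: reduced (well bottom): (13,11,13) with a≤c, −a<b≤a
flip sign back: reduced form of g is (-13,-11,-13)
reduced forms (-13, -11, -13) vs (-13, -11, -13) ⇒ equivalent

yes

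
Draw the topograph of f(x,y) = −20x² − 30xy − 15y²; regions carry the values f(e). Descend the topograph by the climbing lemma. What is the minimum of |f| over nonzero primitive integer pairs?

translate: b→-10 (≡30 mod 40), so (20,30,15)→(20,-10,5)
flip: (20,-10,5)→(5,10,20)
translate: b→0 (≡10 mod 10), so (5,10,20)→(5,0,15)
reduced (well bottom): (5,0,15) with a≤c, −a<b≤a
well minimum |f| = |-5| = 5 (negative-definite)

5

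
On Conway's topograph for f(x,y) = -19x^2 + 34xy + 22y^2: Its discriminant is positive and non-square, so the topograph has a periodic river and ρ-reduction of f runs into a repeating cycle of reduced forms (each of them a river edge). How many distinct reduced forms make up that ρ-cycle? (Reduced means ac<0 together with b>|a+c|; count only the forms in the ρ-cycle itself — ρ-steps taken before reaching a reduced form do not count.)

D = 2828, ⌊√D⌋ = 53
river: ρ → (22,10,-31)
river: ρ → (-31,52,1)
river: ρ → (1,52,-31)
river: ρ → (-31,10,22)
river: ρ → (22,34,-19)
river: ρ → (-19,42,14)
river: ρ → (14,42,-19)
river: ρ → (-19,34,22)
ρ-cycle length = 8 (tail of 0 descent steps not counted)

8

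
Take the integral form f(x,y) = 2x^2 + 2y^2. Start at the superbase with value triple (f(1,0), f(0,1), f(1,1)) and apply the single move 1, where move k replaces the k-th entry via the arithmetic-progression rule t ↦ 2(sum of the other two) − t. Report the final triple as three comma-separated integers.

start (2,2,4) = (f(1,0),f(0,1),f(1,1))
replace slot 1: 2·(2+4) − 2 = 10 → (10,2,4)

10,2,4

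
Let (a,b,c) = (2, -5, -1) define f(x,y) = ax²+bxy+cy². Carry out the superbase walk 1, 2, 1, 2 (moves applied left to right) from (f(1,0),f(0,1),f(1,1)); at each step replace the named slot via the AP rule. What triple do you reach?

start (2,-1,-4) = (f(1,0),f(0,1),f(1,1))
replace slot 1: 2·((-1)+(-4)) − 2 = -12 → (-12,-1,-4)
replace slot 2: 2·((-12)+(-4)) − (-1) = -31 → (-12,-31,-4)
replace slot 1: 2·((-31)+(-4)) − (-12) = -58 → (-58,-31,-4)
replace slot 2: 2·((-58)+(-4)) − (-31) = -93 → (-58,-93,-4)

-58,-93,-4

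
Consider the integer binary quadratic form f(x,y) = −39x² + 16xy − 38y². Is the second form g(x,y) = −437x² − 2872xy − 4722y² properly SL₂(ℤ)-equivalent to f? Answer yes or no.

D₁ = -5672, D₂ = -5672
f is negative-definite; reduce −f:
−f: flip: (39,-16,38)→(38,16,39)
−f: reduced (well bottom): (38,16,39) with a≤c, −a<b≤a
flip sign back: reduced form of f is (-38,-16,-39)
g is negative-definite; reduce −g:
−g: translate: b→250 (≡2872 mod 874), so (437,2872,4722)→(437,250,39)
−g: flip: (437,250,39)→(39,-250,437)
−g: translate: b→-16 (≡-250 mod 78), so (39,-250,437)→(39,-16,38)
−g: flip: (39,-16,38)→(38,16,39)
−g: reduced (well bottom): (38,16,39) with a≤c, −a<b≤a
flip sign back: reduced form of g is (-38,-16,-39)
reduced forms (-38, -16, -39) vs (-38, -16, -39) ⇒ equivalent

yes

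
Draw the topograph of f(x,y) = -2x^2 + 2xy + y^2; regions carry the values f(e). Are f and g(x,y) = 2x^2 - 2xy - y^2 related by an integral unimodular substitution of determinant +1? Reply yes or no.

D₁ = 12, D₂ = 12
river cycle of f (length 2): (1, 2, -2), (-2, 2, 1)
river cycle of g (length 2): (-1, 2, 2), (2, 2, -1)
cycles differ ⇒ inequivalent

no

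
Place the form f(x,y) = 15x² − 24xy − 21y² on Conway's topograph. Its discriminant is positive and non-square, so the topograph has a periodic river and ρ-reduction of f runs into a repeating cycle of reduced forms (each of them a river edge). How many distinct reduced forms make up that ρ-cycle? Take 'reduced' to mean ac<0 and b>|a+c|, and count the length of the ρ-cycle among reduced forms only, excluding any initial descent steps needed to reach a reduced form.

D = 1836, ⌊√D⌋ = 42
descent: ρ → (-21,24,15)  [lands on river]
river: ρ → (15,36,-9)
river: ρ → (-9,36,15)
river: ρ → (15,24,-21)
river: ρ → (-21,18,18)
river: ρ → (18,18,-21)
ρ-cycle length = 6 (tail of 1 descent step not counted)

6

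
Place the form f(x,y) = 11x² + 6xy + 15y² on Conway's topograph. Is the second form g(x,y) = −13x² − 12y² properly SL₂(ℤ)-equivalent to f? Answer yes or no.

D₁ = -624, D₂ = -624
f: reduced (well bottom): (11,6,15) with a≤c, −a<b≤a
g is negative-definite; reduce −g:
−g: flip: (13,0,12)→(12,0,13)
−g: reduced (well bottom): (12,0,13) with a≤c, −a<b≤a
flip sign back: reduced form of g is (-12,0,-13)
reduced forms (11, 6, 15) vs (-12, 0, -13) ⇒ inequivalent

no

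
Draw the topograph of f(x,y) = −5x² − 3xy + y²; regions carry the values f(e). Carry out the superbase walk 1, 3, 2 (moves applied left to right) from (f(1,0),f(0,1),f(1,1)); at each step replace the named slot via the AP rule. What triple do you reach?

start (-5,1,-7) = (f(1,0),f(0,1),f(1,1))
replace slot 1: 2·(1+(-7)) − (-5) = -7 → (-7,1,-7)
replace slot 3: 2·((-7)+1) − (-7) = -5 → (-7,1,-5)
replace slot 2: 2·((-7)+(-5)) − 1 = -25 → (-7,-25,-5)

-7,-25,-5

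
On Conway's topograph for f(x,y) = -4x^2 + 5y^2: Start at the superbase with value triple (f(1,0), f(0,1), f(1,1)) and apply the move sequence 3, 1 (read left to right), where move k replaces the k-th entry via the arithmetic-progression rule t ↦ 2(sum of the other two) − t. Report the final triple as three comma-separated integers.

start (-4,5,1) = (f(1,0),f(0,1),f(1,1))
replace slot 3: 2·((-4)+5) − 1 = 1 → (-4,5,1)
replace slot 1: 2·(5+1) − (-4) = 16 → (16,5,1)

16,5,1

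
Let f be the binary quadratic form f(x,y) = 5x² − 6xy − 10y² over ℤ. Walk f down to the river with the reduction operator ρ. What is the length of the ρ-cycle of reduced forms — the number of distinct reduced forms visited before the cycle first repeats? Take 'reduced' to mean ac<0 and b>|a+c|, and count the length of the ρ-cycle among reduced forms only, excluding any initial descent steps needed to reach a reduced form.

D = 236, ⌊√D⌋ = 15
descent: ρ → (-10,6,5)  [lands on river]
river: ρ → (5,14,-2)
river: ρ → (-2,14,5)
river: ρ → (5,6,-10)
river: ρ → (-10,14,1)
river: ρ → (1,14,-10)
ρ-cycle length = 6 (tail of 1 descent step not counted)

6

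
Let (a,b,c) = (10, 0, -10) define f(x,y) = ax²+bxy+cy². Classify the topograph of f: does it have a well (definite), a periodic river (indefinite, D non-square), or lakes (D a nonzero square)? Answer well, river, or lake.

D = b²−4ac = 0² − 4·10·(-10) = 400
D = 20² is a perfect square ⇒ form factors over ℤ ⇒ lakes

lake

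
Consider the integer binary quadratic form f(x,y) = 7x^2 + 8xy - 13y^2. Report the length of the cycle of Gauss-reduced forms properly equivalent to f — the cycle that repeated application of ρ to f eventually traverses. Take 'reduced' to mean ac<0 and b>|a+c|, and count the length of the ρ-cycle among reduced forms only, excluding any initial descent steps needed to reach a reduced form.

D = 428, ⌊√D⌋ = 20
river: ρ → (-13,18,2)
river: ρ → (2,18,-13)
river: ρ → (-13,8,7)
river: ρ → (7,20,-1)
river: ρ → (-1,20,7)
river: ρ → (7,8,-13)
ρ-cycle length = 6 (tail of 0 descent steps not counted)

6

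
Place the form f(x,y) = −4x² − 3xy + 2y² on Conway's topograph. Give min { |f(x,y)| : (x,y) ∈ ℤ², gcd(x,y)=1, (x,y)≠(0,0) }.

descent: ρ → (2,3,-4)  [lands on river]
river: ρ → (-4,5,1)
river: ρ → (1,5,-4)
river: ρ → (-4,3,2)
river: ρ → (2,5,-2)
river: ρ → (-2,3,4)
river: ρ → (4,5,-1)
river: ρ → (-1,5,4)
river: ρ → (4,3,-2)
river: ρ → (-2,5,2)
closes: descent 1, river 10
min |a| on river = 1

1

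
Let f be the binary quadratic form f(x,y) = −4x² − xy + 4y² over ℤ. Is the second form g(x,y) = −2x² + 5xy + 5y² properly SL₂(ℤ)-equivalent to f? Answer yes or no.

D₁ = 65, D₂ = 65
river cycle of f (length 6): (4, 1, -4), (-4, 7, 1), (1, 7, -4), (-4, 1, 4), (4, 7, -1), (-1, 7, 4)
river cycle of g (length 6): (5, 5, -2), (-2, 7, 2), (2, 5, -5), (-5, 5, 2), (2, 7, -2), (-2, 5, 5)
cycles differ ⇒ inequivalent

no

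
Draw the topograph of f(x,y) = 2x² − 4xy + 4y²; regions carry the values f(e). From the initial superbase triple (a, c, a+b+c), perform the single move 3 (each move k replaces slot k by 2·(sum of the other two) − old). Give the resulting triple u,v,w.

start (2,4,2) = (f(1,0),f(0,1),f(1,1))
replace slot 3: 2·(2+4) − 2 = 10 → (2,4,10)

2,4,10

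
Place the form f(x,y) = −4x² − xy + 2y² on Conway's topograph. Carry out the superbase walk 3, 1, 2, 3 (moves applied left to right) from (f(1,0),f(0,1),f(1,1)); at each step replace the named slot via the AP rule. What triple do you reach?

start (-4,2,-3) = (f(1,0),f(0,1),f(1,1))
replace slot 3: 2·((-4)+2) − (-3) = -1 → (-4,2,-1)
replace slot 1: 2·(2+(-1)) − (-4) = 6 → (6,2,-1)
replace slot 2: 2·(6+(-1)) − 2 = 8 → (6,8,-1)
replace slot 3: 2·(6+8) − (-1) = 29 → (6,8,29)

6,8,29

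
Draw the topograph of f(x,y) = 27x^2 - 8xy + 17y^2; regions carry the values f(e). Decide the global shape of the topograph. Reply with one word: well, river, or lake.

D = b²−4ac = (-8)² − 4·27·17 = -1772
D < 0 ⇒ definite ⇒ every region one sign ⇒ single well

well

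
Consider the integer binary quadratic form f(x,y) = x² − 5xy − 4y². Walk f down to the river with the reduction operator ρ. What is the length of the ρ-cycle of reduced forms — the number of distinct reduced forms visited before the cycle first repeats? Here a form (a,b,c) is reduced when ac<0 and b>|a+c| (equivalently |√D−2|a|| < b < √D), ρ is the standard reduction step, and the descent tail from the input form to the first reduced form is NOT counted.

D = 41, ⌊√D⌋ = 6
descent: ρ → (-4,5,1)  [lands on river]
river: ρ → (1,5,-4)
river: ρ → (-4,3,2)
river: ρ → (2,5,-2)
river: ρ → (-2,3,4)
river: ρ → (4,5,-1)
river: ρ → (-1,5,4)
river: ρ → (4,3,-2)
river: ρ → (-2,5,2)
river: ρ → (2,3,-4)
ρ-cycle length = 10 (tail of 1 descent step not counted)

10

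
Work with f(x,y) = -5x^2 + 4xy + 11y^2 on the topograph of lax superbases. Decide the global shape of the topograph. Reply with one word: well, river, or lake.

D = b²−4ac = 4² − 4·(-5)·11 = 236
D > 0 non-square ⇒ indefinite ⇒ periodic river

river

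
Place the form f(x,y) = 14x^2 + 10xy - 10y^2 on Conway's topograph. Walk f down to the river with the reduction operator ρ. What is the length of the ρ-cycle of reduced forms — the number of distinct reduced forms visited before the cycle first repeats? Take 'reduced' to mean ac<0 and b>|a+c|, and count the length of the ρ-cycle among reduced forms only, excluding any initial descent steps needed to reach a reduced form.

D = 660, ⌊√D⌋ = 25
river: ρ → (-10,10,14)
river: ρ → (14,18,-6)
river: ρ → (-6,18,14)
river: ρ → (14,10,-10)
ρ-cycle length = 4 (tail of 0 descent steps not counted)

4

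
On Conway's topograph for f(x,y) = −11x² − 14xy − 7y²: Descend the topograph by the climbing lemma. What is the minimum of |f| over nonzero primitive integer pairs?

translate: b→-8 (≡14 mod 22), so (11,14,7)→(11,-8,4)
flip: (11,-8,4)→(4,8,11)
translate: b→0 (≡8 mod 8), so (4,8,11)→(4,0,7)
reduced (well bottom): (4,0,7) with a≤c, −a<b≤a
well minimum |f| = |-4| = 4 (negative-definite)

4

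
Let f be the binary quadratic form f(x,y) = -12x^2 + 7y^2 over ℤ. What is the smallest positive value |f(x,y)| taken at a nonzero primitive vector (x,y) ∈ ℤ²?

descent: ρ → (7,14,-5)  [lands on river]
river: ρ → (-5,16,4)
river: ρ → (4,16,-5)
river: ρ → (-5,14,7)
closes: descent 1, river 4
min |a| on river = 4

4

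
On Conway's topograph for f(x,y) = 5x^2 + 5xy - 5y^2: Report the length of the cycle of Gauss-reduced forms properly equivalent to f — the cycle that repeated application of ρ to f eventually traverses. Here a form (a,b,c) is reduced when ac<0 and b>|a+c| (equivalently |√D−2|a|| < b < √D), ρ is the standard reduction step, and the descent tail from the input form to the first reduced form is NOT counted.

D = 125, ⌊√D⌋ = 11
river: ρ → (-5,5,5)
river: ρ → (5,5,-5)
ρ-cycle length = 2 (tail of 0 descent steps not counted)

2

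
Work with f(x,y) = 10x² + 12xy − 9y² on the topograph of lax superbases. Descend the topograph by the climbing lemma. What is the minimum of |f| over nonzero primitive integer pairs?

river: ρ → (-9,6,13)
river: ρ → (13,20,-2)
river: ρ → (-2,20,13)
river: ρ → (13,6,-9)
river: ρ → (-9,12,10)
river: ρ → (10,8,-11)
river: ρ → (-11,14,7)
river: ρ → (7,14,-11)
river: ρ → (-11,8,10)
river: ρ → (10,12,-9)
closes: descent 0, river 10
min |a| on river = 2

2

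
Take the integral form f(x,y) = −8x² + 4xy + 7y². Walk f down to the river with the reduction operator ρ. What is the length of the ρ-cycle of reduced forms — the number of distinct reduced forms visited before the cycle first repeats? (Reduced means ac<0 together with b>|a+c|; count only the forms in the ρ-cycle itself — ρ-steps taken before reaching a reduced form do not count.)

D = 240, ⌊√D⌋ = 15
river: ρ → (7,10,-5)
river: ρ → (-5,10,7)
river: ρ → (7,4,-8)
river: ρ → (-8,12,3)
river: ρ → (3,12,-8)
river: ρ → (-8,4,7)
ρ-cycle length = 6 (tail of 0 descent steps not counted)

6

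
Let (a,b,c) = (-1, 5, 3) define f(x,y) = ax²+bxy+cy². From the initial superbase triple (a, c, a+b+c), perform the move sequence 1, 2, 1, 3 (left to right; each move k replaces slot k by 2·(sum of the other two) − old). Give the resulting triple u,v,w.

start (-1,3,7) = (f(1,0),f(0,1),f(1,1))
replace slot 1: 2·(3+7) − (-1) = 21 → (21,3,7)
replace slot 2: 2·(21+7) − 3 = 53 → (21,53,7)
replace slot 1: 2·(53+7) − 21 = 99 → (99,53,7)
replace slot 3: 2·(99+53) − 7 = 297 → (99,53,297)

99,53,297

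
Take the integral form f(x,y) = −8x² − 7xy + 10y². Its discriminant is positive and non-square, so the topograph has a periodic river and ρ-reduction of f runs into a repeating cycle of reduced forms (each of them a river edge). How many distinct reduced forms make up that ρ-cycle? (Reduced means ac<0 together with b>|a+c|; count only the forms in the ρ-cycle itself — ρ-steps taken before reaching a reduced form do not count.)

D = 369, ⌊√D⌋ = 19
descent: ρ → (10,7,-8)  [lands on river]
river: ρ → (-8,9,9)
river: ρ → (9,9,-8)
river: ρ → (-8,7,10)
river: ρ → (10,13,-5)
river: ρ → (-5,17,4)
river: ρ → (4,15,-9)
river: ρ → (-9,3,10)
river: ρ → (10,17,-2)
river: ρ → (-2,19,1)
river: ρ → (1,19,-2)
river: ρ → (-2,17,10)
river: ρ → (10,3,-9)
river: ρ → (-9,15,4)
river: ρ → (4,17,-5)
river: ρ → (-5,13,10)
ρ-cycle length = 16 (tail of 1 descent step not counted)

16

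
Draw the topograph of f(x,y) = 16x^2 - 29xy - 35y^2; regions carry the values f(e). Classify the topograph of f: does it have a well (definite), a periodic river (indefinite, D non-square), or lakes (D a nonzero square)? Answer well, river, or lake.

D = b²−4ac = (-29)² − 4·16·(-35) = 3081
D > 0 non-square ⇒ indefinite ⇒ periodic river

river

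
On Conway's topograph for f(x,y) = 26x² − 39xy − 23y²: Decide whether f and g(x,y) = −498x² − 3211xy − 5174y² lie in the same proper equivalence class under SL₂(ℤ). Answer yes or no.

D₁ = 3913, D₂ = 3913
river cycle of f (length 28): (-23, 39, 26), (26, 13, -36), (-36, 59, 3), (3, 61, -16), (-16, 35, 42), (42, 49, -9), (-9, 59, 12), (12, 61, -4), (-4, 59, 27), (27, 49, -14), … (18 more)
river cycle of g (length 28): (-23, 39, 26), (26, 13, -36), (-36, 59, 3), (3, 61, -16), (-16, 35, 42), (42, 49, -9), (-9, 59, 12), (12, 61, -4), (-4, 59, 27), (27, 49, -14), … (18 more)
cycles coincide ⇒ equivalent

yes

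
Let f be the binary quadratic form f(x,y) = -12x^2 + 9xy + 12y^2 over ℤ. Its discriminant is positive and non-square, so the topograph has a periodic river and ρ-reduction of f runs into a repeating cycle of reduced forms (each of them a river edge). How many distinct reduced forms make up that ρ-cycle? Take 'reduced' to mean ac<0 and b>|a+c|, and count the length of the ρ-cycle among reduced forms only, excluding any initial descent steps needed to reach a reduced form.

D = 657, ⌊√D⌋ = 25
river: ρ → (12,15,-9)
river: ρ → (-9,21,6)
river: ρ → (6,15,-18)
river: ρ → (-18,21,3)
river: ρ → (3,21,-18)
river: ρ → (-18,15,6)
river: ρ → (6,21,-9)
river: ρ → (-9,15,12)
river: ρ → (12,9,-12)
river: ρ → (-12,15,9)
river: ρ → (9,21,-6)
river: ρ → (-6,15,18)
river: ρ → (18,21,-3)
river: ρ → (-3,21,18)
river: ρ → (18,15,-6)
river: ρ → (-6,21,9)
river: ρ → (9,15,-12)
river: ρ → (-12,9,12)
ρ-cycle length = 18 (tail of 0 descent steps not counted)

18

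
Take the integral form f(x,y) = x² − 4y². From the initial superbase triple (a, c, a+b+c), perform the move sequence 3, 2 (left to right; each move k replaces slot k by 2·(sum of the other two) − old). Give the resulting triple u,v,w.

start (1,-4,-3) = (f(1,0),f(0,1),f(1,1))
replace slot 3: 2·(1+(-4)) − (-3) = -3 → (1,-4,-3)
replace slot 2: 2·(1+(-3)) − (-4) = 0 → (1,0,-3)

1,0,-3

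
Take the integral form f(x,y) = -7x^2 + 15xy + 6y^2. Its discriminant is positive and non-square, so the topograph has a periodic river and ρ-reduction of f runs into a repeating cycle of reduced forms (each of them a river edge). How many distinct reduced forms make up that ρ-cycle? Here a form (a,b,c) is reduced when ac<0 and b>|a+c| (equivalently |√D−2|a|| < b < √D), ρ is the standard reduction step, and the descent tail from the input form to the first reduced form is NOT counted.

D = 393, ⌊√D⌋ = 19
river: ρ → (6,9,-13)
river: ρ → (-13,17,2)
river: ρ → (2,19,-4)
river: ρ → (-4,13,14)
river: ρ → (14,15,-3)
river: ρ → (-3,15,14)
river: ρ → (14,13,-4)
river: ρ → (-4,19,2)
river: ρ → (2,17,-13)
river: ρ → (-13,9,6)
river: ρ → (6,15,-7)
river: ρ → (-7,13,8)
river: ρ → (8,19,-1)
river: ρ → (-1,19,8)
river: ρ → (8,13,-7)
river: ρ → (-7,15,6)
ρ-cycle length = 16 (tail of 0 descent steps not counted)

16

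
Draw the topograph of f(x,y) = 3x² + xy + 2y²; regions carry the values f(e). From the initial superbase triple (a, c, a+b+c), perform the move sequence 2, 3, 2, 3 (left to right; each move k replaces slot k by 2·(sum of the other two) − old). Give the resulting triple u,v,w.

start (3,2,6) = (f(1,0),f(0,1),f(1,1))
replace slot 2: 2·(3+6) − 2 = 16 → (3,16,6)
replace slot 3: 2·(3+16) − 6 = 32 → (3,16,32)
replace slot 2: 2·(3+32) − 16 = 54 → (3,54,32)
replace slot 3: 2·(3+54) − 32 = 82 → (3,54,82)

3,54,82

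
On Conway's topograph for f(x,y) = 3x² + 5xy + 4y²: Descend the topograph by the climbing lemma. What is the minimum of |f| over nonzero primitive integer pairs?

translate: b→-1 (≡5 mod 6), so (3,5,4)→(3,-1,2)
flip: (3,-1,2)→(2,1,3)
reduced (well bottom): (2,1,3) with a≤c, −a<b≤a
well minimum = a = 2

2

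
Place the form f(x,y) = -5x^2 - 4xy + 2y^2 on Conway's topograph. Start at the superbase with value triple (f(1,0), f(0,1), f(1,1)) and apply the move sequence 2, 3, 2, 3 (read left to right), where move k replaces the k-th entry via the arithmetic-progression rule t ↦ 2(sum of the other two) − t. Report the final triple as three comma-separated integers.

start (-5,2,-7) = (f(1,0),f(0,1),f(1,1))
replace slot 2: 2·((-5)+(-7)) − 2 = -26 → (-5,-26,-7)
replace slot 3: 2·((-5)+(-26)) − (-7) = -55 → (-5,-26,-55)
replace slot 2: 2·((-5)+(-55)) − (-26) = -94 → (-5,-94,-55)
replace slot 3: 2·((-5)+(-94)) − (-55) = -143 → (-5,-94,-143)

-5,-94,-143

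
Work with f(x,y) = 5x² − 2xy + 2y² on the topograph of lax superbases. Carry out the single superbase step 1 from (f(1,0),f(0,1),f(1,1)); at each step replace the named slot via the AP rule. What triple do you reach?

start (5,2,5) = (f(1,0),f(0,1),f(1,1))
replace slot 1: 2·(2+5) − 5 = 9 → (9,2,5)

9,2,5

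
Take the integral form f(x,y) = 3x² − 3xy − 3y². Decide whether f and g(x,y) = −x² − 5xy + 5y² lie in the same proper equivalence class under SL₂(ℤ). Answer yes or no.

D₁ = 45, D₂ = 45
river cycle of f (length 2): (-3, 3, 3), (3, 3, -3)
river cycle of g (length 2): (5, 5, -1), (-1, 5, 5)
cycles differ ⇒ inequivalent

no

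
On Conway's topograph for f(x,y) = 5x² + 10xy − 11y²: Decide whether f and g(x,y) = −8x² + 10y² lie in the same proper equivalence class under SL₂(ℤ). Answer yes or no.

D₁ = 320, D₂ = 320
river cycle of f (length 4): (-11, 12, 4), (4, 12, -11), (-11, 10, 5), (5, 10, -11)
river cycle of g (length 2): (-8, 16, 2), (2, 16, -8)
cycles differ ⇒ inequivalent

no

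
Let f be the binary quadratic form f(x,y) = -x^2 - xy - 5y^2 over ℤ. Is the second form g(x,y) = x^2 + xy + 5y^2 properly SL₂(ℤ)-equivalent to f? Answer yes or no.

D₁ = -19, D₂ = -19
f is negative-definite; reduce −f:
−f: reduced (well bottom): (1,1,5) with a≤c, −a<b≤a
flip sign back: reduced form of f is (-1,-1,-5)
g: reduced (well bottom): (1,1,5) with a≤c, −a<b≤a
reduced forms (-1, -1, -5) vs (1, 1, 5) ⇒ inequivalent

no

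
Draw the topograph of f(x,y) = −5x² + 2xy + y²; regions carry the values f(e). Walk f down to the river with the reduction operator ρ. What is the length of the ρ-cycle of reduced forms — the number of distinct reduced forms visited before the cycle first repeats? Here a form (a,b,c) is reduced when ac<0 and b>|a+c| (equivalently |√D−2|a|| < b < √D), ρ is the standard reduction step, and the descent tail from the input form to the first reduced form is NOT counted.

D = 24, ⌊√D⌋ = 4
descent: ρ → (1,4,-2)  [lands on river]
river: ρ → (-2,4,1)
ρ-cycle length = 2 (tail of 1 descent step not counted)

2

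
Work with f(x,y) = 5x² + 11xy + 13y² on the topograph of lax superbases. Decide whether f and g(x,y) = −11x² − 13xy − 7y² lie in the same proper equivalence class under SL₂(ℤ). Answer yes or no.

D₁ = -139, D₂ = -139
f: translate: b→1 (≡11 mod 10), so (5,11,13)→(5,1,7)
f: reduced (well bottom): (5,1,7) with a≤c, −a<b≤a
g is negative-definite; reduce −g:
−g: translate: b→-9 (≡13 mod 22), so (11,13,7)→(11,-9,5)
−g: flip: (11,-9,5)→(5,9,11)
−g: translate: b→-1 (≡9 mod 10), so (5,9,11)→(5,-1,7)
−g: reduced (well bottom): (5,-1,7) with a≤c, −a<b≤a
flip sign back: reduced form of g is (-5,1,-7)
reduced forms (5, 1, 7) vs (-5, 1, -7) ⇒ inequivalent

no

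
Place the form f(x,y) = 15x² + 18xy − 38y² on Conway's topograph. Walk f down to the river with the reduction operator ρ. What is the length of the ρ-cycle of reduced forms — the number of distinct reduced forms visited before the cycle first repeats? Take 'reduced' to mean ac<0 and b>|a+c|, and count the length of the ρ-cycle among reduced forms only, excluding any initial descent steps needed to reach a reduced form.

D = 2604, ⌊√D⌋ = 51
descent: ρ → (-38,-18,15)
descent: ρ → (15,48,-5)  [lands on river]
river: ρ → (-5,42,42)
river: ρ → (42,42,-5)
river: ρ → (-5,48,15)
river: ρ → (15,42,-14)
river: ρ → (-14,42,15)
ρ-cycle length = 6 (tail of 2 descent steps not counted)

6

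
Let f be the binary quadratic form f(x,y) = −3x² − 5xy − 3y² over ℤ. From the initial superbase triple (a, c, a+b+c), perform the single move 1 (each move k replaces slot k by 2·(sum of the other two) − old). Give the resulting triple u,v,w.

start (-3,-3,-11) = (f(1,0),f(0,1),f(1,1))
replace slot 1: 2·((-3)+(-11)) − (-3) = -25 → (-25,-3,-11)

-25,-3,-11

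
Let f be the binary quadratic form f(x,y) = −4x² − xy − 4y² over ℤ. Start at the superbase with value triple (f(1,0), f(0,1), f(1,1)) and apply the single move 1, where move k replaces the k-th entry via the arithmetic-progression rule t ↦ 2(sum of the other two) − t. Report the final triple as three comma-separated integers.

start (-4,-4,-9) = (f(1,0),f(0,1),f(1,1))
replace slot 1: 2·((-4)+(-9)) − (-4) = -22 → (-22,-4,-9)

-22,-4,-9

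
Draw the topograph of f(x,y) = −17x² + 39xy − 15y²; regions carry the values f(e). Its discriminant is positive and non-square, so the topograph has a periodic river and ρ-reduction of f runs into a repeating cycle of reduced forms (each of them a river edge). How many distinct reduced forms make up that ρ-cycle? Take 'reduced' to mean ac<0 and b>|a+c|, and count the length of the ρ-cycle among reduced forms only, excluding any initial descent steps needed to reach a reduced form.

D = 501, ⌊√D⌋ = 22
descent: ρ → (-15,21,1)  [lands on river]
river: ρ → (1,21,-15)
river: ρ → (-15,9,7)
river: ρ → (7,19,-5)
river: ρ → (-5,21,3)
river: ρ → (3,21,-5)
river: ρ → (-5,19,7)
river: ρ → (7,9,-15)
ρ-cycle length = 8 (tail of 1 descent step not counted)

8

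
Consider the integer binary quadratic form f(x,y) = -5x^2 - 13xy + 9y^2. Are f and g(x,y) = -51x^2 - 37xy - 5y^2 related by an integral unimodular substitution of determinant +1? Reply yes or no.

D₁ = 349, D₂ = 349
river cycle of f (length 18): (9, 13, -5), (-5, 17, 3), (3, 13, -15), (-15, 17, 1), (1, 17, -15), (-15, 13, 3), (3, 17, -5), (-5, 13, 9), (9, 5, -9), (-9, 13, 5), … (8 more)
river cycle of g (length 18): (-5, 17, 3), (3, 13, -15), (-15, 17, 1), (1, 17, -15), (-15, 13, 3), (3, 17, -5), (-5, 13, 9), (9, 5, -9), (-9, 13, 5), (5, 17, -3), … (8 more)
cycles coincide ⇒ equivalent

yes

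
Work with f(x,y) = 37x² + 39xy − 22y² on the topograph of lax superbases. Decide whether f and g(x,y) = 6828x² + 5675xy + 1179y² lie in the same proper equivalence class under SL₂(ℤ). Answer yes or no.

D₁ = 4777, D₂ = 4777
river cycle of f (length 34): (-22, 49, 27), (27, 59, -12), (-12, 61, 22), (22, 27, -46), (-46, 65, 3), (3, 67, -24), (-24, 29, 41), (41, 53, -12), (-12, 67, 6), (6, 65, -23), … (24 more)
river cycle of g (length 34): (37, 39, -22), (-22, 49, 27), (27, 59, -12), (-12, 61, 22), (22, 27, -46), (-46, 65, 3), (3, 67, -24), (-24, 29, 41), (41, 53, -12), (-12, 67, 6), … (24 more)
cycles coincide ⇒ equivalent

yes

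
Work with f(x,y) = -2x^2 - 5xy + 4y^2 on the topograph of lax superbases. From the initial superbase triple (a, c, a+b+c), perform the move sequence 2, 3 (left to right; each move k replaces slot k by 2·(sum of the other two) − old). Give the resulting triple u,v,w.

start (-2,4,-3) = (f(1,0),f(0,1),f(1,1))
replace slot 2: 2·((-2)+(-3)) − 4 = -14 → (-2,-14,-3)
replace slot 3: 2·((-2)+(-14)) − (-3) = -29 → (-2,-14,-29)

-2,-14,-29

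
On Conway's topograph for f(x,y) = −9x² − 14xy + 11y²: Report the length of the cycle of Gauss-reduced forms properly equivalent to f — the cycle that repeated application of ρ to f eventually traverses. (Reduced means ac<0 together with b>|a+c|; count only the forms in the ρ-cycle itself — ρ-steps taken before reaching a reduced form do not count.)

D = 592, ⌊√D⌋ = 24
descent: ρ → (11,14,-9)  [lands on river]
river: ρ → (-9,22,3)
river: ρ → (3,20,-16)
river: ρ → (-16,12,7)
river: ρ → (7,16,-12)
river: ρ → (-12,8,11)
ρ-cycle length = 6 (tail of 1 descent step not counted)

6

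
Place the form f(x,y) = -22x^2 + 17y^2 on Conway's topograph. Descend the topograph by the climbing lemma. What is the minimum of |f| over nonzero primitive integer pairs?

descent: ρ → (17,34,-5)  [lands on river]
river: ρ → (-5,36,10)
river: ρ → (10,24,-23)
river: ρ → (-23,22,11)
river: ρ → (11,22,-23)
river: ρ → (-23,24,10)
river: ρ → (10,36,-5)
river: ρ → (-5,34,17)
closes: descent 1, river 8
min |a| on river = 5

5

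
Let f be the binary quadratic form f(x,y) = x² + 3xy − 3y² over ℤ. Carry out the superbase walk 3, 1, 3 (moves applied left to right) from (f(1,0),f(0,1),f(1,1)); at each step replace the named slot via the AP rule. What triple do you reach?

start (1,-3,1) = (f(1,0),f(0,1),f(1,1))
replace slot 3: 2·(1+(-3)) − 1 = -5 → (1,-3,-5)
replace slot 1: 2·((-3)+(-5)) − 1 = -17 → (-17,-3,-5)
replace slot 3: 2·((-17)+(-3)) − (-5) = -35 → (-17,-3,-35)

-17,-3,-35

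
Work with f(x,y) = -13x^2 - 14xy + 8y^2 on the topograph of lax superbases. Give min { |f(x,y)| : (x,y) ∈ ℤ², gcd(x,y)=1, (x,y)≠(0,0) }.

descent: ρ → (8,14,-13)  [lands on river]
river: ρ → (-13,12,9)
river: ρ → (9,24,-1)
river: ρ → (-1,24,9)
river: ρ → (9,12,-13)
river: ρ → (-13,14,8)
river: ρ → (8,18,-9)
river: ρ → (-9,18,8)
closes: descent 1, river 8
min |a| on river = 1

1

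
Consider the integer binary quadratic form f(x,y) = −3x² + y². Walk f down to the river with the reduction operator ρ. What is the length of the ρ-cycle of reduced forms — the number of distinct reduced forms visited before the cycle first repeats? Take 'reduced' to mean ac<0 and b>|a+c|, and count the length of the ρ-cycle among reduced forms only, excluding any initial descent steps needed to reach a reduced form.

D = 12, ⌊√D⌋ = 3
descent: ρ → (1,2,-2)  [lands on river]
river: ρ → (-2,2,1)
ρ-cycle length = 2 (tail of 1 descent step not counted)

2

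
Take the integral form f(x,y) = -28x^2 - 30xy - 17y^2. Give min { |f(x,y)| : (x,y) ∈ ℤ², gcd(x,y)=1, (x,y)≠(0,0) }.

translate: b→-26 (≡30 mod 56), so (28,30,17)→(28,-26,15)
flip: (28,-26,15)→(15,26,28)
translate: b→-4 (≡26 mod 30), so (15,26,28)→(15,-4,17)
reduced (well bottom): (15,-4,17) with a≤c, −a<b≤a
well minimum |f| = |-15| = 15 (negative-definite)

15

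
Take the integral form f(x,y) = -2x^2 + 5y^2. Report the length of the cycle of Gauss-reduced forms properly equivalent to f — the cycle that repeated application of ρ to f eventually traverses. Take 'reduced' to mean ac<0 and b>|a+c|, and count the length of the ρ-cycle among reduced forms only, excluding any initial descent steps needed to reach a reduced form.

D = 40, ⌊√D⌋ = 6
descent: ρ → (5,0,-2)
descent: ρ → (-2,4,3)  [lands on river]
river: ρ → (3,2,-3)
river: ρ → (-3,4,2)
river: ρ → (2,4,-3)
river: ρ → (-3,2,3)
river: ρ → (3,4,-2)
ρ-cycle length = 6 (tail of 2 descent steps not counted)

6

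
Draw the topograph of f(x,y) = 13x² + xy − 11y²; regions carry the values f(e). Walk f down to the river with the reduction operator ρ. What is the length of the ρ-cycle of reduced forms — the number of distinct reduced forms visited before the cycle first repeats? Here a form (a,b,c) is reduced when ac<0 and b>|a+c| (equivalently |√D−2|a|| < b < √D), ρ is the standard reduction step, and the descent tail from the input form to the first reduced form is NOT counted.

D = 573, ⌊√D⌋ = 23
descent: ρ → (-11,21,3)  [lands on river]
river: ρ → (3,21,-11)
river: ρ → (-11,23,1)
river: ρ → (1,23,-11)
ρ-cycle length = 4 (tail of 1 descent step not counted)

4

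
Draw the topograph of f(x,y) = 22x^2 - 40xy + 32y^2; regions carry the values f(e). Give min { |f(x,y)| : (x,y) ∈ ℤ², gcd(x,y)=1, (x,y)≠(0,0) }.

translate: b→4 (≡-40 mod 44), so (22,-40,32)→(22,4,14)
flip: (22,4,14)→(14,-4,22)
reduced (well bottom): (14,-4,22) with a≤c, −a<b≤a
well minimum = a = 14

14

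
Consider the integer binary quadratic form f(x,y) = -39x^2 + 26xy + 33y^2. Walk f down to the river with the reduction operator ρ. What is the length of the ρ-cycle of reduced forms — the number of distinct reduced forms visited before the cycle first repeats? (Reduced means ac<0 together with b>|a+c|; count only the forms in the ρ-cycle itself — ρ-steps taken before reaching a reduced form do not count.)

D = 5824, ⌊√D⌋ = 76
river: ρ → (33,40,-32)
river: ρ → (-32,24,41)
river: ρ → (41,58,-15)
river: ρ → (-15,62,33)
river: ρ → (33,70,-7)
river: ρ → (-7,70,33)
river: ρ → (33,62,-15)
river: ρ → (-15,58,41)
river: ρ → (41,24,-32)
river: ρ → (-32,40,33)
river: ρ → (33,26,-39)
river: ρ → (-39,52,20)
river: ρ → (20,68,-15)
river: ρ → (-15,52,52)
river: ρ → (52,52,-15)
river: ρ → (-15,68,20)
river: ρ → (20,52,-39)
river: ρ → (-39,26,33)
ρ-cycle length = 18 (tail of 0 descent steps not counted)

18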